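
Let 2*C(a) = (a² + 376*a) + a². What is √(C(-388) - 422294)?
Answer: I*√344694 ≈ 587.11*I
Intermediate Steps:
C(a) = a² + 188*a (C(a) = ((a² + 376*a) + a²)/2 = (2*a² + 376*a)/2 = a² + 188*a)
√(C(-388) - 422294) = √(-388*(188 - 388) - 422294) = √(-388*(-200) - 422294) = √(77600 - 422294) = √(-344694) = I*√344694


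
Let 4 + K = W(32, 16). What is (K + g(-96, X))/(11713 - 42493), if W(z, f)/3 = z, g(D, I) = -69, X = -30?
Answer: -23/30780 ≈ -0.00074724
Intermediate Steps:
W(z, f) = 3*z
K = 92 (K = -4 + 3*32 = -4 + 96 = 92)
(K + g(-96, X))/(11713 - 42493) = (92 - 69)/(11713 - 42493) = 23/(-30780) = 23*(-1/30780) = -23/30780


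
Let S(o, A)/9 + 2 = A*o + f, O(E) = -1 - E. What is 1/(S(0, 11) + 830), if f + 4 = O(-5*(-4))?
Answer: 1/587 ≈ 0.0017036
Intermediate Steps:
f = -25 (f = -4 + (-1 - (-5)*(-4)) = -4 + (-1 - 1*20) = -4 + (-1 - 20) = -4 - 21 = -25)
S(o, A) = -243 + 9*A*o (S(o, A) = -18 + 9*(A*o - 25) = -18 + 9*(-25 + A*o) = -18 + (-225 + 9*A*o) = -243 + 9*A*o)
1/(S(0, 11) + 830) = 1/((-243 + 9*11*0) + 830) = 1/((-243 + 0) + 830) = 1/(-243 + 830) = 1/587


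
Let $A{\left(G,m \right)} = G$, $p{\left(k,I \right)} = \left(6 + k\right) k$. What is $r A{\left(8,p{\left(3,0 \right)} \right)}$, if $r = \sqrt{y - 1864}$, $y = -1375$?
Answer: $8 i \sqrt{3239} \approx 455.3 i$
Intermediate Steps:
$p{\left(k,I \right)} = k \left(6 + k\right)$
$r = i \sqrt{3239}$ ($r = \sqrt{-1375 - 1864} = \sqrt{-3239} = i \sqrt{3239} \approx 56.912 i$)
$r A{\left(8,p{\left(3,0 \right)} \right)} = i \sqrt{3239} \cdot 8 = 8 i \sqrt{3239}$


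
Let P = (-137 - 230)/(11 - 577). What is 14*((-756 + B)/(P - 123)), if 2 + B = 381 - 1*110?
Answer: 551284/9893 ≈ 55.725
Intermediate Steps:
B = 269 (B = -2 + (381 - 1*110) = -2 + (381 - 110) = -2 + 271 = 269)
P = 367/566 (P = -367/(-566) = -367*(-1/566) = 367/566 ≈ 0.64841)
14*((-756 + B)/(P - 123)) = 14*((-756 + 269)/(367/566 - 123)) = 14*(-487/(-69251/566)) = 14*(-487*(-566/69251)) = 14*(275642/69251) = 551284/9893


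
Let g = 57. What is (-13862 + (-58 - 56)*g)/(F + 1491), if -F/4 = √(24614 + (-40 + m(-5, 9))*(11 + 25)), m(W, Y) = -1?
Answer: -30356760/1852873 - 81440*√23138/1852873 ≈ -23.069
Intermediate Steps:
F = -4*√23138 (F = -4*√(24614 + (-40 - 1)*(11 + 25)) = -4*√(24614 - 41*36) = -4*√(24614 - 1476) = -4*√23138 ≈ -608.45)
(-13862 + (-58 - 56)*g)/(F + 1491) = (-13862 + (-58 - 56)*57)/(-4*√23138 + 1491) = (-13862 - 114*57)/(1491 - 4*√23138) = (-13862 - 6498)/(1491 - 4*√23138) = -20360/(1491 - 4*√23138)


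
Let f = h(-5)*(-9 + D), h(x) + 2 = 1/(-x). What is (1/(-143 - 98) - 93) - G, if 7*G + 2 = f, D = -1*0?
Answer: -801601/8435 ≈ -95.033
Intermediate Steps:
D = 0
h(x) = -2 - 1/x (h(x) = -2 + 1/(-x) = -2 - 1/x)
f = 81/5 (f = (-2 - 1/(-5))*(-9 + 0) = (-2 - 1*(-1/5))*(-9) = (-2 + 1/5)*(-9) = -9/5*(-9) = 81/5 ≈ 16.200)
G = 71/35 (G = -2/7 + (1/7)*(81/5) = -2/7 + 81/35 = 71/35 ≈ 2.0286)
(1/(-143 - 98) - 93) - G = (1/(-143 - 98) - 93) - 1*71/35 = (1/(-241) - 93) - 71/35 = (-1/241 - 93) - 71/35 = -22414/241 - 71/35 = -801601/8435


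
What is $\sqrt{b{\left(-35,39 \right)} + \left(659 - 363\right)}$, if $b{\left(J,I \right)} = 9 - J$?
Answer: $2 \sqrt{85} \approx 18.439$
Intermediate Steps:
$\sqrt{b{\left(-35,39 \right)} + \left(659 - 363\right)} = \sqrt{\left(9 - -35\right) + \left(659 - 363\right)} = \sqrt{\left(9 + 35\right) + \left(659 - 363\right)} = \sqrt{44 + 296} = \sqrt{340} = 2 \sqrt{85}$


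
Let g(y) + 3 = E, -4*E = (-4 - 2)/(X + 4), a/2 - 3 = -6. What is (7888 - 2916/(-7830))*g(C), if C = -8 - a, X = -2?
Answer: -5147163/290 ≈ -17749.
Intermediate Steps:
a = -6 (a = 6 + 2*(-6) = 6 - 12 = -6)
C = -2 (C = -8 - 1*(-6) = -8 + 6 = -2)
E = ¾ (E = -(-4 - 2)/(4*(-2 + 4)) = -(-3)/(2*2) = -¼*(-3) = ¾ ≈ 0.75000)
g(y) = -9/4 (g(y) = -3 + ¾ = -9/4)
(7888 - 2916/(-7830))*g(C) = (7888 - 2916/(-7830))*(-9/4) = (7888 - 2916*(-1/7830))*(-9/4) = (7888 + 54/145)*(-9/4) = (1143814/145)*(-9/4) = -5147163/290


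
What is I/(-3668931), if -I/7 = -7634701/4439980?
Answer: -7634701/2327140037340 ≈ -3.2807e-6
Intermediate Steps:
I = 53442907/4439980 (I = -(-53442907)/4439980 = -7*(-7634701/4439980) = 53442907/4439980 ≈ 12.037)
I/(-3668931) = (53442907/4439980)/(-3668931) = (53442907/4439980)*(-1/3668931) = -7634701/2327140037340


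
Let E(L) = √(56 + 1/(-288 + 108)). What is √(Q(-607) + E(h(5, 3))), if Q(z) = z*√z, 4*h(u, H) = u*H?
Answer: √(30*√50395 - 546300*I*√607)/30 ≈ 86.494 - 86.451*I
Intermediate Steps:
h(u, H) = H*u/4 (h(u, H) = (u*H)/4 = (H*u)/4 = H*u/4)
Q(z) = z^(3/2)
E(L) = √50395/30 (E(L) = √(56 + 1/(-180)) = √(56 - 1/180) = √(10079/180) = √50395/30)
√(Q(-607) + E(h(5, 3))) = √((-607)^(3/2) + √50395/30) = √(-607*I*√607 + √50395/30) = √(√50395/30 - 607*I*√607)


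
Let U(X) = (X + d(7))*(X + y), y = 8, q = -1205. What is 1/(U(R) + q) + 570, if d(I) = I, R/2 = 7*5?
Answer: 2736571/4801 ≈ 570.00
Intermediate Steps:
R = 70 (R = 2*(7*5) = 2*35 = 70)
U(X) = (7 + X)*(8 + X) (U(X) = (X + 7)*(X + 8) = (7 + X)*(8 + X))
1/(U(R) + q) + 570 = 1/((56 + 70² + 15*70) - 1205) + 570 = 1/((56 + 4900 + 1050) - 1205) + 570 = 1/(6006 - 1205) + 570 = 1/4801 + 570 = 2736571/4801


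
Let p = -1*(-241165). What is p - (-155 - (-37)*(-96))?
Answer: 244872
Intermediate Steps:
p = 241165
p - (-155 - (-37)*(-96)) = 241165 - (-155 - (-37)*(-96)) = 241165 - (-155 - 37*96) = 241165 - (-155 - 3552) = 241165 - 1*(-3707) = 241165 + 3707 = 244872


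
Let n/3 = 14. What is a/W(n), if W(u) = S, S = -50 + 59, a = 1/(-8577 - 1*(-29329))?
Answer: 1/186768 ≈ 5.3542e-6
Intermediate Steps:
n = 42 (n = 3*14 = 42)
a = 1/20752 (a = 1/(-8577 + 29329) = 1/20752 ≈ 4.8188e-5)
S = 9
W(u) = 9
a/W(n) = (1/20752)/9 = (1/20752)*(⅑) = 1/186768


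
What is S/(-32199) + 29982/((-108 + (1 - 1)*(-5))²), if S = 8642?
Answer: 48032785/20864952 ≈ 2.3021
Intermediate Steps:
S/(-32199) + 29982/((-108 + (1 - 1)*(-5))²) = 8642/(-32199) + 29982/((-108 + (1 - 1)*(-5))²) = 8642*(-1/32199) + 29982/((-108 + 0*(-5))²) = -8642/32199 + 29982/((-108 + 0)²) = -8642/32199 + 29982/((-108)²) = -8642/32199 + 29982/11664 = -8642/32199 + 29982*(1/11664) = -8642/32199 + 4997/1944 = 48032785/20864952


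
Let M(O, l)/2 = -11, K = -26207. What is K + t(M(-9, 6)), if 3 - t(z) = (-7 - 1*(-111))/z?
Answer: -288192/11 ≈ -26199.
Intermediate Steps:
M(O, l) = -22 (M(O, l) = 2*(-11) = -22)
t(z) = 3 - 104/z (t(z) = 3 - (-7 - 1*(-111))/z = 3 - (-7 + 111)/z = 3 - 104/z)
K + t(M(-9, 6)) = -26207 + (3 - 104/(-22)) = -26207 + (3 - 104*(-1/22)) = -26207 + (3 + 52/11) = -26207 + 85/11 = -288192/11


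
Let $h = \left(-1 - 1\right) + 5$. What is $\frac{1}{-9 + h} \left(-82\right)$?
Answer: $\frac{41}{3} \approx 13.667$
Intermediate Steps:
$h = 3$ ($h = -2 + 5 = 3$)
$\frac{1}{-9 + h} \left(-82\right) = \frac{1}{-9 + 3} \left(-82\right) = \frac{1}{-6} \left(-82\right) = \left(- \frac{1}{6}\right) \left(-82\right) = \frac{41}{3}$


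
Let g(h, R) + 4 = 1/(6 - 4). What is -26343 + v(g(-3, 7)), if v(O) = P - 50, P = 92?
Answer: -26301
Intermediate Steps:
g(h, R) = -7/2 (g(h, R) = -4 + 1/(6 - 4) = -4 + 1/2 = -4 + ½ = -7/2)
v(O) = 42 (v(O) = 92 - 50 = 42)
-26343 + v(g(-3, 7)) = -26343 + 42 = -26301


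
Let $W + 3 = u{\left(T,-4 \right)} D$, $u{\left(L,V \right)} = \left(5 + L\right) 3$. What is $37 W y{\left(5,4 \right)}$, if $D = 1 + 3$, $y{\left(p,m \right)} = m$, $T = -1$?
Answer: $6660$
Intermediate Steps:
$u{\left(L,V \right)} = 15 + 3 L$
$D = 4$
$W = 45$ ($W = -3 + \left(15 + 3 \left(-1\right)\right) 4 = -3 + \left(15 - 3\right) 4 = -3 + 12 \cdot 4 = -3 + 48 = 45$)
$37 W y{\left(5,4 \right)} = 37 \cdot 45 \cdot 4 = 1665 \cdot 4 = 6660$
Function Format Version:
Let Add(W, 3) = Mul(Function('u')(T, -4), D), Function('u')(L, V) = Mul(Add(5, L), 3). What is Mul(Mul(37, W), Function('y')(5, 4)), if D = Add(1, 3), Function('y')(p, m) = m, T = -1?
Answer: 6660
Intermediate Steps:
Function('u')(L, V) = Add(15, Mul(3, L))
D = 4
W = 45 (W = Add(-3, Mul(Add(15, Mul(3, -1)), 4)) = Add(-3, Mul(Add(15, -3), 4)) = Add(-3, Mul(12, 4)) = Add(-3, 48) = 45)
Mul(Mul(37, W), Function('y')(5, 4)) = Mul(Mul(37, 45), 4) = Mul(1665, 4) = 6660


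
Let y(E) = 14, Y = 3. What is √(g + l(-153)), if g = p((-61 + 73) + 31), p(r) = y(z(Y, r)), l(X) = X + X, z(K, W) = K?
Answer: 2*I*√73 ≈ 17.088*I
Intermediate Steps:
l(X) = 2*X
p(r) = 14
g = 14
√(g + l(-153)) = √(14 + 2*(-153)) = √(14 - 306) = √(-292) = 2*I*√73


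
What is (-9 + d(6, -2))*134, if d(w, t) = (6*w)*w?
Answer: 27738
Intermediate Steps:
d(w, t) = 6*w²
(-9 + d(6, -2))*134 = (-9 + 6*6²)*134 = (-9 + 6*36)*134 = (-9 + 216)*134 = 207*134 = 27738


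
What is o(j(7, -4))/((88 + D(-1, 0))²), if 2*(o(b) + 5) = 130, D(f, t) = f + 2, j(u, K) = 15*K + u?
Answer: 60/7921 ≈ 0.0075748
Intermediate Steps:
j(u, K) = u + 15*K
D(f, t) = 2 + f
o(b) = 60 (o(b) = -5 + (½)*130 = -5 + 65 = 60)
o(j(7, -4))/((88 + D(-1, 0))²) = 60/((88 + (2 - 1))²) = 60/((88 + 1)²) = 60/(89²) = 60/7921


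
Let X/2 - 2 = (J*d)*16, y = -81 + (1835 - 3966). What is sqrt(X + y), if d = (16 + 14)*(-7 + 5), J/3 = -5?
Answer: 4*sqrt(1662) ≈ 163.07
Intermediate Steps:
J = -15 (J = 3*(-5) = -15)
d = -60 (d = 30*(-2) = -60)
y = -2212 (y = -81 - 2131 = -2212)
X = 28804 (X = 4 + 2*(-15*(-60)*16) = 4 + 2*(900*16) = 4 + 2*14400 = 4 + 28800 = 28804)
sqrt(X + y) = sqrt(28804 - 2212) = sqrt(26592) = 4*sqrt(1662)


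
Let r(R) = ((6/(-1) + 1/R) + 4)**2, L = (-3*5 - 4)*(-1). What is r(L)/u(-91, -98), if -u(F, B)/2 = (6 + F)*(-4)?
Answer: -1369/245480 ≈ -0.0055768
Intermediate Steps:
u(F, B) = 48 + 8*F (u(F, B) = -2*(6 + F)*(-4) = -2*(-24 - 4*F) = 48 + 8*F)
L = 19 (L = (-15 - 4)*(-1) = -19*(-1) = 19)
r(R) = (-2 + 1/R)**2 (r(R) = ((6*(-1) + 1/R) + 4)**2 = ((-6 + 1/R) + 4)**2 = (-2 + 1/R)**2)
r(L)/u(-91, -98) = ((-1 + 2*19)**2/19**2)/(48 + 8*(-91)) = ((-1 + 38)**2/361)/(48 - 728) = ((1/361)*37**2)/(-680) = ((1/361)*1369)*(-1/680) = (1369/361)*(-1/680) = -1369/245480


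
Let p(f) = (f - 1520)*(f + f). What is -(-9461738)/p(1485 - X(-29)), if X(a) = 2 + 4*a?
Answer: 363913/9717 ≈ 37.451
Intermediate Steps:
p(f) = 2*f*(-1520 + f) (p(f) = (-1520 + f)*(2*f) = 2*f*(-1520 + f))
-(-9461738)/p(1485 - X(-29)) = -(-9461738)/(2*(1485 - (2 + 4*(-29)))*(-1520 + (1485 - (2 + 4*(-29))))) = -(-9461738)/(2*(1485 - (2 - 116))*(-1520 + (1485 - (2 - 116)))) = -(-9461738)/(2*(1485 - 1*(-114))*(-1520 + (1485 - 1*(-114)))) = -(-9461738)/(2*(1485 + 114)*(-1520 + (1485 + 114))) = -(-9461738)/(2*1599*(-1520 + 1599)) = -(-9461738)/(2*1599*79) = -(-9461738)/252642 = -1*(-363913/9717) = 363913/9717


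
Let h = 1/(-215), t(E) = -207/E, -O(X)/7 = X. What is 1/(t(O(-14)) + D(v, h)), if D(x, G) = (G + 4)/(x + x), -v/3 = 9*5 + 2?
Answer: -1485435/3158648 ≈ -0.47028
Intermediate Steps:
O(X) = -7*X
v = -141 (v = -3*(9*5 + 2) = -3*(45 + 2) = -3*47 = -141)
h = -1/215 ≈ -0.0046512
D(x, G) = (4 + G)/(2*x) (D(x, G) = (4 + G)/((2*x)) = (4 + G)*(1/(2*x)) = (4 + G)/(2*x))
1/(t(O(-14)) + D(v, h)) = 1/(-207/((-7*(-14))) + (½)*(4 - 1/215)/(-141)) = 1/(-207/98 + (½)*(-1/141)*(859/215)) = 1/(-207*1/98 - 859/60630) = 1/(-207/98 - 859/60630) = 1/(-3158648/1485435) = -1485435/3158648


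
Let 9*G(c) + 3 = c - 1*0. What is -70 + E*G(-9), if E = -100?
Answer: 190/3 ≈ 63.333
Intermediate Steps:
G(c) = -1/3 + c/9 (G(c) = -1/3 + (c - 1*0)/9 = -1/3 + (c + 0)/9 = -1/3 + c/9)
-70 + E*G(-9) = -70 - 100*(-1/3 + (1/9)*(-9)) = -70 - 100*(-1/3 - 1) = -70 - 100*(-4/3) = -70 + 400/3 = 190/3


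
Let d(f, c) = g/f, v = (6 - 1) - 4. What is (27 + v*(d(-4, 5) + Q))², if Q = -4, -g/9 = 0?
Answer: 529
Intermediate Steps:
g = 0 (g = -9*0 = 0)
v = 1 (v = 5 - 4 = 1)
d(f, c) = 0 (d(f, c) = 0/f = 0)
(27 + v*(d(-4, 5) + Q))² = (27 + 1*(0 - 4))² = (27 + 1*(-4))² = (27 - 4)² = 23² = 529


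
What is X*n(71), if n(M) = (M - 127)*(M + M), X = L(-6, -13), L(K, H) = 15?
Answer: -119280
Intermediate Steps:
X = 15
n(M) = 2*M*(-127 + M) (n(M) = (-127 + M)*(2*M) = 2*M*(-127 + M))
X*n(71) = 15*(2*71*(-127 + 71)) = 15*(2*71*(-56)) = 15*(-7952) = -119280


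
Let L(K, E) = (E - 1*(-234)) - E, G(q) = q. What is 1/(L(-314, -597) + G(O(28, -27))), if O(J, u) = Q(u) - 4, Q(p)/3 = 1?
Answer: 1/233 ≈ 0.0042918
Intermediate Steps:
Q(p) = 3 (Q(p) = 3*1 = 3)
O(J, u) = -1 (O(J, u) = 3 - 4 = -1)
L(K, E) = 234 (L(K, E) = (E + 234) - E = (234 + E) - E = 234)
1/(L(-314, -597) + G(O(28, -27))) = 1/(234 - 1) = 1/233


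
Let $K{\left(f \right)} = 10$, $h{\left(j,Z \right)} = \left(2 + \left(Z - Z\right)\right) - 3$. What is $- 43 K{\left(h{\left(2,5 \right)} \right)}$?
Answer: $-430$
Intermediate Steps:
$h{\left(j,Z \right)} = -1$ ($h{\left(j,Z \right)} = \left(2 + 0\right) - 3 = 2 - 3 = -1$)
$- 43 K{\left(h{\left(2,5 \right)} \right)} = \left(-43\right) 10 = -430$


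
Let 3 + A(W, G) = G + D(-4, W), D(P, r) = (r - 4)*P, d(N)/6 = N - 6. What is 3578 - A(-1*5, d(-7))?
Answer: 3623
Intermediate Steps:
d(N) = -36 + 6*N (d(N) = 6*(N - 6) = 6*(-6 + N) = -36 + 6*N)
D(P, r) = P*(-4 + r) (D(P, r) = (-4 + r)*P = P*(-4 + r))
A(W, G) = 13 + G - 4*W (A(W, G) = -3 + (G - 4*(-4 + W)) = -3 + (G + (16 - 4*W)) = -3 + (16 + G - 4*W) = 13 + G - 4*W)
3578 - A(-1*5, d(-7)) = 3578 - (13 + (-36 + 6*(-7)) - (-4)*5) = 3578 - (13 + (-36 - 42) - 4*(-5)) = 3578 - (13 - 78 + 20) = 3578 - 1*(-45) = 3578 + 45 = 3623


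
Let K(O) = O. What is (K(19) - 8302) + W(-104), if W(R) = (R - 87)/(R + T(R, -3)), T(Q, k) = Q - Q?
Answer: -861241/104 ≈ -8281.2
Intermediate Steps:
T(Q, k) = 0
W(R) = (-87 + R)/R (W(R) = (R - 87)/(R + 0) = (-87 + R)/R)
(K(19) - 8302) + W(-104) = (19 - 8302) + (-87 - 104)/(-104) = -8283 - 1/104*(-191) = -8283 + 191/104 = -861241/104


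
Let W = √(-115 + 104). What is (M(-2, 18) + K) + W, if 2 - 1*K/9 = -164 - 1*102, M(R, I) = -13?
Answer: 2399 + I*√11 ≈ 2399.0 + 3.3166*I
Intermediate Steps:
K = 2412 (K = 18 - 9*(-164 - 1*102) = 18 - 9*(-164 - 102) = 18 - 9*(-266) = 18 + 2394 = 2412)
W = I*√11 (W = √(-11) = I*√11 ≈ 3.3166*I)
(M(-2, 18) + K) + W = (-13 + 2412) + I*√11 = 2399 + I*√11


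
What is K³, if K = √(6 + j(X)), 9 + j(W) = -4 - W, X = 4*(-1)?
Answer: -3*I*√3 ≈ -5.1962*I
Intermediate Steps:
X = -4
j(W) = -13 - W (j(W) = -9 + (-4 - W) = -13 - W)
K = I*√3 (K = √(6 + (-13 - 1*(-4))) = √(6 + (-13 + 4)) = √(6 - 9) = √(-3) = I*√3 ≈ 1.732*I)
K³ = (I*√3)³ = -3*I*√3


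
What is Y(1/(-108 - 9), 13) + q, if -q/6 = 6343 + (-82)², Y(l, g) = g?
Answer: -78389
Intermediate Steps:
q = -78402 (q = -6*(6343 + (-82)²) = -6*(6343 + 6724) = -6*13067 = -78402)
Y(1/(-108 - 9), 13) + q = 13 - 78402 = -78389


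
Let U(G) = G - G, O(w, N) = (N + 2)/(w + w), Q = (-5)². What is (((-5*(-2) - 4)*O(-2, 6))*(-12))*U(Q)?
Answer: 0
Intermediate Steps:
Q = 25
O(w, N) = (2 + N)/(2*w) (O(w, N) = (2 + N)/((2*w)) = (2 + N)*(1/(2*w)) = (2 + N)/(2*w))
U(G) = 0
(((-5*(-2) - 4)*O(-2, 6))*(-12))*U(Q) = (((-5*(-2) - 4)*((½)*(2 + 6)/(-2)))*(-12))*0 = (((10 - 4)*((½)*(-½)*8))*(-12))*0 = ((6*(-2))*(-12))*0 = -12*(-12)*0 = 144*0 = 0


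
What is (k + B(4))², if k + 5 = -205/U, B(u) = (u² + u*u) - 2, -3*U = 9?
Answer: 78400/9 ≈ 8711.1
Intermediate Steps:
U = -3 (U = -⅓*9 = -3)
B(u) = -2 + 2*u² (B(u) = (u² + u²) - 2 = 2*u² - 2 = -2 + 2*u²)
k = 190/3 (k = -5 - 205/(-3) = -5 - 205*(-⅓) = -5 + 205/3 = 190/3 ≈ 63.333)
(k + B(4))² = (190/3 + (-2 + 2*4²))² = (190/3 + (-2 + 2*16))² = (190/3 + (-2 + 32))² = (190/3 + 30)² = (280/3)² = 78400/9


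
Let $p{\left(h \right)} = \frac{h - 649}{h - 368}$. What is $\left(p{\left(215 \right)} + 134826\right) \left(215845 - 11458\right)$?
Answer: $\frac{1405420332748}{51} \approx 2.7557 \cdot 10^{10}$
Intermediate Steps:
$p{\left(h \right)} = \frac{-649 + h}{-368 + h}$
$\left(p{\left(215 \right)} + 134826\right) \left(215845 - 11458\right) = \left(\frac{-649 + 215}{-368 + 215} + 134826\right) \left(215845 - 11458\right) = \left(\frac{1}{-153} \left(-434\right) + 134826\right) 204387 = \left(\left(- \frac{1}{153}\right) \left(-434\right) + 134826\right) 204387 = \left(\frac{434}{153} + 134826\right) 204387 = \frac{20628812}{153} \cdot 204387 = \frac{1405420332748}{51}$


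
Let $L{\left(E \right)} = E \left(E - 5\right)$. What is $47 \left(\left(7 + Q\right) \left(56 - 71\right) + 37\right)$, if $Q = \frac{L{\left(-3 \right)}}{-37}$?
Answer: $- \frac{101332}{37} \approx -2738.7$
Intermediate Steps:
$L{\left(E \right)} = E \left(-5 + E\right)$
$Q = - \frac{24}{37}$ ($Q = \frac{\left(-3\right) \left(-5 - 3\right)}{-37} = \left(-3\right) \left(-8\right) \left(- \frac{1}{37}\right) = 24 \left(- \frac{1}{37}\right) = - \frac{24}{37} \approx -0.64865$)
$47 \left(\left(7 + Q\right) \left(56 - 71\right) + 37\right) = 47 \left(\left(7 - \frac{24}{37}\right) \left(56 - 71\right) + 37\right) = 47 \left(\frac{235}{37} \left(-15\right) + 37\right) = 47 \left(- \frac{3525}{37} + 37\right) = 47 \left(- \frac{2156}{37}\right) = - \frac{101332}{37}$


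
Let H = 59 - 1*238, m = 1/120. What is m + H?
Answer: -21479/120 ≈ -178.99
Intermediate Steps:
m = 1/120 ≈ 0.0083333
H = -179 (H = 59 - 238 = -179)
m + H = 1/120 - 179 = -21479/120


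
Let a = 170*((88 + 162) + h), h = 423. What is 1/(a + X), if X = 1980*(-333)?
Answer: -1/544930 ≈ -1.8351e-6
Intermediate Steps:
X = -659340
a = 114410 (a = 170*((88 + 162) + 423) = 170*(250 + 423) = 170*673 = 114410)
1/(a + X) = 1/(114410 - 659340) = 1/(-544930) = -1/544930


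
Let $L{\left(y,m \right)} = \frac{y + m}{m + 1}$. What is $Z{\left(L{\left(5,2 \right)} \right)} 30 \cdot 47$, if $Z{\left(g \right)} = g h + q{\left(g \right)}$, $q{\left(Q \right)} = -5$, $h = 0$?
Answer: $-7050$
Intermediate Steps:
$L{\left(y,m \right)} = \frac{m + y}{1 + m}$
$Z{\left(g \right)} = -5$ ($Z{\left(g \right)} = g 0 - 5 = 0 - 5 = -5$)
$Z{\left(L{\left(5,2 \right)} \right)} 30 \cdot 47 = \left(-5\right) 30 \cdot 47 = \left(-150\right) 47 = -7050$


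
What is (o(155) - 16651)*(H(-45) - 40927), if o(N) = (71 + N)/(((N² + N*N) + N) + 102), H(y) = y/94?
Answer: 3094518698269473/4540858 ≈ 6.8148e+8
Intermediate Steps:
H(y) = y/94 (H(y) = y*(1/94) = y/94)
o(N) = (71 + N)/(102 + N + 2*N²) (o(N) = (71 + N)/(((N² + N²) + N) + 102) = (71 + N)/((2*N² + N) + 102) = (71 + N)/((N + 2*N²) + 102) = (71 + N)/(102 + N + 2*N²))
(o(155) - 16651)*(H(-45) - 40927) = ((71 + 155)/(102 + 155 + 2*155²) - 16651)*((1/94)*(-45) - 40927) = (226/(102 + 155 + 2*24025) - 16651)*(-45/94 - 40927) = (226/(102 + 155 + 48050) - 16651)*(-3847183/94) = (226/48307 - 16651)*(-3847183/94) = -804359631/48307*(-3847183/94) = 3094518698269473/4540858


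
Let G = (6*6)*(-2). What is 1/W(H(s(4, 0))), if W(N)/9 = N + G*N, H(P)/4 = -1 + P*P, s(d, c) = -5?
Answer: -1/61344 ≈ -1.6302e-5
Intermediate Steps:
G = -72 (G = 36*(-2) = -72)
H(P) = -4 + 4*P² (H(P) = 4*(-1 + P*P) = 4*(-1 + P²) = -4 + 4*P²)
W(N) = -639*N (W(N) = 9*(N - 72*N) = 9*(-71*N) = -639*N)
1/W(H(s(4, 0))) = 1/(-639*(-4 + 4*(-5)²)) = 1/(-639*(-4 + 4*25)) = 1/(-639*(-4 + 100)) = 1/(-639*96) = 1/(-61344) = -1/61344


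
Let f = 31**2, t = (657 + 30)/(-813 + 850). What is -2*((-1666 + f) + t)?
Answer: 50796/37 ≈ 1372.9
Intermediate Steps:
t = 687/37 ≈ 18.568
f = 961
-2*((-1666 + f) + t) = -2*((-1666 + 961) + 687/37) = -2*(-705 + 687/37) = -2*(-25398/37) = 50796/37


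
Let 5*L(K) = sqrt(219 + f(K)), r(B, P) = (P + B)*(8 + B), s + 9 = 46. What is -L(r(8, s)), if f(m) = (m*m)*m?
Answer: -sqrt(373248219)/5 ≈ -3863.9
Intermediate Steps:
s = 37 (s = -9 + 46 = 37)
r(B, P) = (8 + B)*(B + P) (r(B, P) = (B + P)*(8 + B) = (8 + B)*(B + P))
f(m) = m**3 (f(m) = m**2*m = m**3)
L(K) = sqrt(219 + K**3)/5
-L(r(8, s)) = -sqrt(219 + (8**2 + 8*8 + 8*37 + 8*37)**3)/5 = -sqrt(219 + (64 + 64 + 296 + 296)**3)/5 = -sqrt(219 + 720**3)/5 = -sqrt(219 + 373248000)/5 = -sqrt(373248219)/5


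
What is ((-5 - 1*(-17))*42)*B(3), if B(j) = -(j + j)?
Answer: -3024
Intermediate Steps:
B(j) = -2*j
((-5 - 1*(-17))*42)*B(3) = ((-5 - 1*(-17))*42)*(-2*3) = ((-5 + 17)*42)*(-6) = (12*42)*(-6) = 504*(-6) = -3024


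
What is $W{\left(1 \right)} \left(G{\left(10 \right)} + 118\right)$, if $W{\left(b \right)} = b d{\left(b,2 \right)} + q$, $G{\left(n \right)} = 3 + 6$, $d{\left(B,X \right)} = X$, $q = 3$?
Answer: $635$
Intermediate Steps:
$G{\left(n \right)} = 9$
$W{\left(b \right)} = 3 + 2 b$ ($W{\left(b \right)} = b 2 + 3 = 2 b + 3 = 3 + 2 b$)
$W{\left(1 \right)} \left(G{\left(10 \right)} + 118\right) = \left(3 + 2 \cdot 1\right) \left(9 + 118\right) = \left(3 + 2\right) 127 = 5 \cdot 127 = 635$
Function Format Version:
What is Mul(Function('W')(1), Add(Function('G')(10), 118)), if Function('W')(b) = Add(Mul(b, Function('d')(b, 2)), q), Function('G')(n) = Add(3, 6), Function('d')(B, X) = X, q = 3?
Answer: 635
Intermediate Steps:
Function('G')(n) = 9
Function('W')(b) = Add(3, Mul(2, b)) (Function('W')(b) = Add(Mul(b, 2), 3) = Add(Mul(2, b), 3) = Add(3, Mul(2, b)))
Mul(Function('W')(1), Add(Function('G')(10), 118)) = Mul(Add(3, Mul(2, 1)), Add(9, 118)) = Mul(Add(3, 2), 127) = Mul(5, 127) = 635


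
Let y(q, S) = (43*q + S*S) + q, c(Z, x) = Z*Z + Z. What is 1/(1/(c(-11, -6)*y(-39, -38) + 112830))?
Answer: 82910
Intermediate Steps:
c(Z, x) = Z + Z² (c(Z, x) = Z² + Z = Z + Z²)
y(q, S) = S² + 44*q (y(q, S) = (43*q + S²) + q = (S² + 43*q) + q = S² + 44*q)
1/(1/(c(-11, -6)*y(-39, -38) + 112830)) = 1/(1/((-11*(1 - 11))*((-38)² + 44*(-39)) + 112830)) = 1/(1/((-11*(-10))*(1444 - 1716) + 112830)) = 1/(1/(110*(-272) + 112830)) = 1/(1/(-29920 + 112830)) = 1/(1/82910) = 82910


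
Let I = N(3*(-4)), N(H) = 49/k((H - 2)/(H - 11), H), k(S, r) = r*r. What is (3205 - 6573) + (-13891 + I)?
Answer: -2485247/144 ≈ -17259.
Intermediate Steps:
k(S, r) = r²
N(H) = 49/H² (N(H) = 49/(H²) = 49/H²)
I = 49/144 (I = 49/(3*(-4))² = 49/(-12)² = 49*(1/144) = 49/144 ≈ 0.34028)
(3205 - 6573) + (-13891 + I) = (3205 - 6573) + (-13891 + 49/144) = -3368 - 2000255/144 = -2485247/144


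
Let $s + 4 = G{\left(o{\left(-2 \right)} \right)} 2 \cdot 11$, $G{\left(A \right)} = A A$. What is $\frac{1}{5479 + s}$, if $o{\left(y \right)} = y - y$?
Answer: $\frac{1}{5475} \approx 0.00018265$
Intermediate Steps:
$o{\left(y \right)} = 0$
$G{\left(A \right)} = A^{2}$
$s = -4$ ($s = -4 + 0^{2} \cdot 2 \cdot 11 = -4 + 0 \cdot 2 \cdot 11 = -4 + 0 \cdot 11 = -4 + 0 = -4$)
$\frac{1}{5479 + s} = \frac{1}{5479 - 4} = \frac{1}{5475}$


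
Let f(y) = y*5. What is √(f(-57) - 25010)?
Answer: I*√25295 ≈ 159.04*I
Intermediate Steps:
f(y) = 5*y
√(f(-57) - 25010) = √(5*(-57) - 25010) = √(-285 - 25010) = √(-25295) = I*√25295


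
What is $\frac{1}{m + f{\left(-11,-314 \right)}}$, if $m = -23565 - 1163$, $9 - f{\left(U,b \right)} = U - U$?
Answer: $- \frac{1}{24719} \approx -4.0455 \cdot 10^{-5}$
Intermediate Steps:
$f{\left(U,b \right)} = 9$ ($f{\left(U,b \right)} = 9 - \left(U - U\right) = 9 - 0 = 9 + 0 = 9$)
$m = -24728$
$\frac{1}{m + f{\left(-11,-314 \right)}} = \frac{1}{-24728 + 9} = \frac{1}{-24719} = - \frac{1}{24719}$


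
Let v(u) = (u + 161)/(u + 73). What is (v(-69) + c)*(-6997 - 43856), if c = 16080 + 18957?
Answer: -1782906180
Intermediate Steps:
v(u) = (161 + u)/(73 + u)
c = 35037
(v(-69) + c)*(-6997 - 43856) = ((161 - 69)/(73 - 69) + 35037)*(-6997 - 43856) = (92/4 + 35037)*(-50853) = ((¼)*92 + 35037)*(-50853) = (23 + 35037)*(-50853) = 35060*(-50853) = -1782906180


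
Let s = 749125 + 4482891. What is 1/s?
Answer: 1/5232016 ≈ 1.9113e-7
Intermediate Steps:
s = 5232016
1/s = 1/5232016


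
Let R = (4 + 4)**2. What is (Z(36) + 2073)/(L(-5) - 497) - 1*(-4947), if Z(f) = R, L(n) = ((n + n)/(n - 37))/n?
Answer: 51591909/10438 ≈ 4942.7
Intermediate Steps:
R = 64 (R = 8**2 = 64)
L(n) = 2/(-37 + n) (L(n) = ((2*n)/(-37 + n))/n = (2*n/(-37 + n))/n = 2/(-37 + n))
Z(f) = 64
(Z(36) + 2073)/(L(-5) - 497) - 1*(-4947) = (64 + 2073)/(2/(-37 - 5) - 497) - 1*(-4947) = 2137/(2/(-42) - 497) + 4947 = 2137/(2*(-1/42) - 497) + 4947 = 2137/(-1/21 - 497) + 4947 = 2137/(-10438/21) + 4947 = 2137*(-21/10438) + 4947 = -44877/10438 + 4947 = 51591909/10438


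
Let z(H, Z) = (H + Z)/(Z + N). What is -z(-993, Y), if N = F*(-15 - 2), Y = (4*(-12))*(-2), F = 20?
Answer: -897/244 ≈ -3.6762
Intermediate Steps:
Y = 96 (Y = -48*(-2) = 96)
N = -340 (N = 20*(-15 - 2) = 20*(-17) = -340)
z(H, Z) = (H + Z)/(-340 + Z) (z(H, Z) = (H + Z)/(Z - 340) = (H + Z)/(-340 + Z))
-z(-993, Y) = -(-993 + 96)/(-340 + 96) = -(-897)/(-244) = -(-1)*(-897)/244 = -1*897/244 = -897/244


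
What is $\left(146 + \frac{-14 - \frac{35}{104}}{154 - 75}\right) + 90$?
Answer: $\frac{1937485}{8216} \approx 235.82$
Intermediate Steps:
$\left(146 + \frac{-14 - \frac{35}{104}}{154 - 75}\right) + 90 = \left(146 + \frac{-14 - \frac{35}{104}}{79}\right) + 90 = \left(146 + \left(-14 - \frac{35}{104}\right) \frac{1}{79}\right) + 90 = \left(146 - \frac{1491}{8216}\right) + 90 = \frac{1198045}{8216} + 90 = \frac{1937485}{8216}$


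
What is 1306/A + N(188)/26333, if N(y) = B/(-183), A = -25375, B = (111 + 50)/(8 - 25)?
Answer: -106985998303/2078769811125 ≈ -0.051466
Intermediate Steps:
B = -161/17 (B = 161/(-17) = 161*(-1/17) = -161/17 ≈ -9.4706)
N(y) = 161/3111 (N(y) = -161/17/(-183) = -161/17*(-1/183) = 161/3111)
1306/A + N(188)/26333 = 1306/(-25375) + (161/3111)/26333 = 1306*(-1/25375) + (161/3111)*(1/26333) = -1306/25375 + 161/81921963 = -106985998303/2078769811125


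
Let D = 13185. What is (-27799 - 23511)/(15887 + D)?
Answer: -25655/14536 ≈ -1.7649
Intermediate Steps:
(-27799 - 23511)/(15887 + D) = (-27799 - 23511)/(15887 + 13185) = -51310/29072 = -51310*1/29072 = -25655/14536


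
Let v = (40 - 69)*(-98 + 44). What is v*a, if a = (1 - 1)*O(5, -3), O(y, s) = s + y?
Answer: 0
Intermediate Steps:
a = 0 (a = (1 - 1)*(-3 + 5) = 0*2 = 0)
v = 1566 (v = -29*(-54) = 1566)
v*a = 1566*0 = 0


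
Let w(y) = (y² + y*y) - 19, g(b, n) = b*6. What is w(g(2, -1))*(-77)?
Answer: -20713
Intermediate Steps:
g(b, n) = 6*b
w(y) = -19 + 2*y² (w(y) = (y² + y²) - 19 = 2*y² - 19 = -19 + 2*y²)
w(g(2, -1))*(-77) = (-19 + 2*(6*2)²)*(-77) = (-19 + 2*12²)*(-77) = (-19 + 2*144)*(-77) = (-19 + 288)*(-77) = 269*(-77) = -20713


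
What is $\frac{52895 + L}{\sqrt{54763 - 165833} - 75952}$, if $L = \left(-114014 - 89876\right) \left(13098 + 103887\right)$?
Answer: $\frac{905804264239880}{2884408687} + \frac{23852018755 i \sqrt{111070}}{5768817374} \approx 3.1403 \cdot 10^{5} + 1378.0 i$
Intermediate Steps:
$L = -23852071650$ ($L = \left(-203890\right) 116985 = -23852071650$)
$\frac{52895 + L}{\sqrt{54763 - 165833} - 75952} = \frac{52895 - 23852071650}{\sqrt{54763 - 165833} - 75952} = - \frac{23852018755}{\sqrt{-111070} - 75952} = - \frac{23852018755}{i \sqrt{111070} - 75952} = - \frac{23852018755}{-75952 + i \sqrt{111070}}$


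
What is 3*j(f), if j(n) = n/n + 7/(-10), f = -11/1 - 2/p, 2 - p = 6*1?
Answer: 9/10 ≈ 0.90000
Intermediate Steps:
p = -4 (p = 2 - 6 = -4)
f = -21/2 (f = -11/1 - 2/(-4) = -11*1 - 2*(-1/4) = -11 + 1/2 = -21/2 ≈ -10.500)
j(n) = 3/10 (j(n) = 1 + 7*(-1/10) = 1 - 7/10 = 3/10)
3*j(f) = 3*(3/10) = 9/10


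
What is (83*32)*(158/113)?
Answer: 419648/113 ≈ 3713.7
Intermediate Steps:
(83*32)*(158/113) = 2656*(158*(1/113)) = 2656*(158/113) = 419648/113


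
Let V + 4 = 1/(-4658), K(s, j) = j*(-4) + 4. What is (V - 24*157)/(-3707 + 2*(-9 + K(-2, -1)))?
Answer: 17569977/17276522 ≈ 1.0170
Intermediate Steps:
K(s, j) = 4 - 4*j (K(s, j) = -4*j + 4 = 4 - 4*j)
V = -18633/4658 (V = -4 + 1/(-4658) = -4 - 1/4658 = -18633/4658 ≈ -4.0002)
(V - 24*157)/(-3707 + 2*(-9 + K(-2, -1))) = (-18633/4658 - 24*157)/(-3707 + 2*(-9 + (4 - 4*(-1)))) = (-18633/4658 - 3768)/(-3707 + 2*(-9 + (4 + 4))) = -17569977/(4658*(-3707 + 2*(-9 + 8))) = -17569977/(4658*(-3707 + 2*(-1))) = -17569977/(4658*(-3707 - 2)) = -17569977/4658/(-3709) = -17569977/4658*(-1/3709) = 17569977/17276522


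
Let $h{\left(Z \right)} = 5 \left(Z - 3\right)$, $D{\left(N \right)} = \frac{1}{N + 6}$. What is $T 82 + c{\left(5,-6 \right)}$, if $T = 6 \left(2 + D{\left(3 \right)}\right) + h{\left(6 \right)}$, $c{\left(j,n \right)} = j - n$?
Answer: $\frac{6839}{3} \approx 2279.7$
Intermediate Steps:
$D{\left(N \right)} = \frac{1}{6 + N}$
$h{\left(Z \right)} = -15 + 5 Z$ ($h{\left(Z \right)} = 5 \left(-3 + Z\right) = -15 + 5 Z$)
$T = \frac{83}{3}$ ($T = 6 \left(2 + \frac{1}{6 + 3}\right) + \left(-15 + 5 \cdot 6\right) = 6 \left(2 + \frac{1}{9}\right) + \left(-15 + 30\right) = 6 \left(2 + \frac{1}{9}\right) + 15 = 6 \cdot \frac{19}{9} + 15 = \frac{38}{3} + 15 = \frac{83}{3} \approx 27.667$)
$T 82 + c{\left(5,-6 \right)} = \frac{83}{3} \cdot 82 + \left(5 - -6\right) = \frac{6806}{3} + \left(5 + 6\right) = \frac{6806}{3} + 11 = \frac{6839}{3}$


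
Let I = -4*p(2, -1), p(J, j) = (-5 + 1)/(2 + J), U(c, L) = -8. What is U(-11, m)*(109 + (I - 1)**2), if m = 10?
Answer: -944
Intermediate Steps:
p(J, j) = -4/(2 + J)
I = 4 (I = -(-16)/(2 + 2) = -(-16)/4 = -4*(-1) = 4)
U(-11, m)*(109 + (I - 1)**2) = -8*(109 + (4 - 1)**2) = -8*(109 + 3**2) = -8*(109 + 9) = -8*118 = -944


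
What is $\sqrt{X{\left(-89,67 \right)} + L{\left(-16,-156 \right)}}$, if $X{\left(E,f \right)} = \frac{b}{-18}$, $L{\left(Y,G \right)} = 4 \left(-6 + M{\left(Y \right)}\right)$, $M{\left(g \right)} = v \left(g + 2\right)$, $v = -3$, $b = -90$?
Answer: $\sqrt{149} \approx 12.207$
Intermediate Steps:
$M{\left(g \right)} = -6 - 3 g$ ($M{\left(g \right)} = - 3 \left(g + 2\right) = - 3 \left(2 + g\right) = -6 - 3 g$)
$L{\left(Y,G \right)} = -48 - 12 Y$ ($L{\left(Y,G \right)} = 4 \left(-6 - \left(6 + 3 Y\right)\right) = 4 \left(-12 - 3 Y\right) = -48 - 12 Y$)
$X{\left(E,f \right)} = 5$ ($X{\left(E,f \right)} = - \frac{90}{-18} = \left(-90\right) \left(- \frac{1}{18}\right) = 5$)
$\sqrt{X{\left(-89,67 \right)} + L{\left(-16,-156 \right)}} = \sqrt{5 - -144} = \sqrt{5 + \left(-48 + 192\right)} = \sqrt{5 + 144} = \sqrt{149}$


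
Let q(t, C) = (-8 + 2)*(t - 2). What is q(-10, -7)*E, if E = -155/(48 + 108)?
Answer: -930/13 ≈ -71.538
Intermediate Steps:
q(t, C) = 12 - 6*t (q(t, C) = -6*(-2 + t) = 12 - 6*t)
E = -155/156 ≈ -0.99359
q(-10, -7)*E = (12 - 6*(-10))*(-155/156) = (12 + 60)*(-155/156) = 72*(-155/156) = -930/13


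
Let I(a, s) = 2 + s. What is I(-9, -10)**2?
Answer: 64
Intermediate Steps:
I(-9, -10)**2 = (2 - 10)**2 = (-8)**2 = 64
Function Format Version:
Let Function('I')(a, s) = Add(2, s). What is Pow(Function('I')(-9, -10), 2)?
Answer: 64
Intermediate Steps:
Pow(Function('I')(-9, -10), 2) = Pow(Add(2, -10), 2) = Pow(-8, 2) = 64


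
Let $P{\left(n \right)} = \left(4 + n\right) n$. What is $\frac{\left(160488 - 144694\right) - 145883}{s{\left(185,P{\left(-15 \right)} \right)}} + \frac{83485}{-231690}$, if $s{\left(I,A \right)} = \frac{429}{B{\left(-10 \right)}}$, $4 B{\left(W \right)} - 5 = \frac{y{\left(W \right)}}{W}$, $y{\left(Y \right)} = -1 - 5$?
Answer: $- \frac{14077421213}{33131670} \approx -424.89$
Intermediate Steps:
$y{\left(Y \right)} = -6$
$B{\left(W \right)} = \frac{5}{4} - \frac{3}{2 W}$ ($B{\left(W \right)} = \frac{5}{4} + \frac{\left(-6\right) \frac{1}{W}}{4} = \frac{5}{4} - \frac{3}{2 W}$)
$P{\left(n \right)} = n \left(4 + n\right)$
$s{\left(I,A \right)} = \frac{2145}{7}$ ($s{\left(I,A \right)} = \frac{429}{\frac{1}{4} \frac{1}{-10} \left(-6 + 5 \left(-10\right)\right)} = \frac{429}{\frac{1}{4} \left(- \frac{1}{10}\right) \left(-6 - 50\right)} = \frac{429}{\frac{1}{4} \left(- \frac{1}{10}\right) \left(-56\right)} = \frac{429}{\frac{7}{5}} = 429 \cdot \frac{5}{7} = \frac{2145}{7}$)
$\frac{\left(160488 - 144694\right) - 145883}{s{\left(185,P{\left(-15 \right)} \right)}} + \frac{83485}{-231690} = \frac{\left(160488 - 144694\right) - 145883}{\frac{2145}{7}} + \frac{83485}{-231690} = \left(15794 - 145883\right) \frac{7}{2145} + 83485 \left(- \frac{1}{231690}\right) = \left(-130089\right) \frac{7}{2145} - \frac{16697}{46338} = - \frac{303541}{715} - \frac{16697}{46338} = - \frac{14077421213}{33131670}$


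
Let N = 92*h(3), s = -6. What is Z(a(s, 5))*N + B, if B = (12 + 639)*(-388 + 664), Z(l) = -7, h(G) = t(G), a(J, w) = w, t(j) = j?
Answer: 177744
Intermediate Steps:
h(G) = G
N = 276 (N = 92*3 = 276)
B = 179676 (B = 651*276 = 179676)
Z(a(s, 5))*N + B = -7*276 + 179676 = -1932 + 179676 = 177744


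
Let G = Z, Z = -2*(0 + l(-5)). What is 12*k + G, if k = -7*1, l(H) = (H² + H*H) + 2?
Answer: -188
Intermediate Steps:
l(H) = 2 + 2*H² (l(H) = (H² + H²) + 2 = 2*H² + 2 = 2 + 2*H²)
k = -7
Z = -104 (Z = -2*(0 + (2 + 2*(-5)²)) = -2*(0 + (2 + 2*25)) = -2*(0 + (2 + 50)) = -2*(0 + 52) = -2*52 = -104)
G = -104
12*k + G = 12*(-7) - 104 = -84 - 104 = -188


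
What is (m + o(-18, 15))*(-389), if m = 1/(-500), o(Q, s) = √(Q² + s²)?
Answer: 389/500 - 1167*√61 ≈ -9113.8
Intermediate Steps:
m = -1/500 ≈ -0.0020000
(m + o(-18, 15))*(-389) = (-1/500 + √((-18)² + 15²))*(-389) = (-1/500 + √(324 + 225))*(-389) = (-1/500 + √549)*(-389) = (-1/500 + 3*√61)*(-389) = 389/500 - 1167*√61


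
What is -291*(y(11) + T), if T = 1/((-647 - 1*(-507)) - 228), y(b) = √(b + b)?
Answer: 291/368 - 291*√22 ≈ -1364.1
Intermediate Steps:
y(b) = √2*√b (y(b) = √(2*b) = √2*√b)
T = -1/368 (T = 1/((-647 + 507) - 228) = 1/(-140 - 228) = 1/(-368) = -1/368 ≈ -0.0027174)
-291*(y(11) + T) = -291*(√2*√11 - 1/368) = -291*(√22 - 1/368) = -291*(-1/368 + √22) = 291/368 - 291*√22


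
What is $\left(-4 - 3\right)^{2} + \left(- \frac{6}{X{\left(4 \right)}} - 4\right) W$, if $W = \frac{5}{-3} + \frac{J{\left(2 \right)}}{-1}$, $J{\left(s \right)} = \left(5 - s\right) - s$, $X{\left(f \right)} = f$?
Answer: $\frac{191}{3} \approx 63.667$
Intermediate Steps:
$J{\left(s \right)} = 5 - 2 s$
$W = - \frac{8}{3}$ ($W = \frac{5}{-3} + \frac{5 - 4}{-1} = 5 \left(- \frac{1}{3}\right) + \left(5 - 4\right) \left(-1\right) = - \frac{5}{3} + 1 \left(-1\right) = - \frac{5}{3} - 1 = - \frac{8}{3} \approx -2.6667$)
$\left(-4 - 3\right)^{2} + \left(- \frac{6}{X{\left(4 \right)}} - 4\right) W = \left(-4 - 3\right)^{2} + \left(- \frac{6}{4} - 4\right) \left(- \frac{8}{3}\right) = \left(-7\right)^{2} + \left(\left(-6\right) \frac{1}{4} - 4\right) \left(- \frac{8}{3}\right) = 49 + \left(- \frac{3}{2} - 4\right) \left(- \frac{8}{3}\right) = 49 - - \frac{44}{3} = 49 + \frac{44}{3} = \frac{191}{3}$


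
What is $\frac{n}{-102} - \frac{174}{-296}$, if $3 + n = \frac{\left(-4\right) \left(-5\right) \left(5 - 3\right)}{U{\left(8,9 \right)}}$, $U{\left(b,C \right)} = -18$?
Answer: $\frac{43411}{67932} \approx 0.63904$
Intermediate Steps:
$n = - \frac{47}{9}$ ($n = -3 + \frac{\left(-4\right) \left(-5\right) \left(5 - 3\right)}{-18} = -3 + 20 \cdot 2 \left(- \frac{1}{18}\right) = -3 + 40 \left(- \frac{1}{18}\right) = -3 - \frac{20}{9} = - \frac{47}{9} \approx -5.2222$)
$\frac{n}{-102} - \frac{174}{-296} = - \frac{47}{9 \left(-102\right)} - \frac{174}{-296} = \left(- \frac{47}{9}\right) \left(- \frac{1}{102}\right) - - \frac{87}{148} = \frac{47}{918} + \frac{87}{148} = \frac{43411}{67932}$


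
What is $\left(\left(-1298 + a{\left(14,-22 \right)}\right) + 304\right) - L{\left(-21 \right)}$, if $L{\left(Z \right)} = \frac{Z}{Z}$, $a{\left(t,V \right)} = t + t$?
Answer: $-967$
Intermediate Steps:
$a{\left(t,V \right)} = 2 t$
$L{\left(Z \right)} = 1$
$\left(\left(-1298 + a{\left(14,-22 \right)}\right) + 304\right) - L{\left(-21 \right)} = \left(\left(-1298 + 2 \cdot 14\right) + 304\right) - 1 = \left(\left(-1298 + 28\right) + 304\right) - 1 = \left(-1270 + 304\right) - 1 = -966 - 1 = -967$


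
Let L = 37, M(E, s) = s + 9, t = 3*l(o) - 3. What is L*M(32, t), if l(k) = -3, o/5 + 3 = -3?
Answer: -111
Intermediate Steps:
o = -30 (o = -15 + 5*(-3) = -15 - 15 = -30)
t = -12 (t = 3*(-3) - 3 = -9 - 3 = -12)
M(E, s) = 9 + s
L*M(32, t) = 37*(9 - 12) = 37*(-3) = -111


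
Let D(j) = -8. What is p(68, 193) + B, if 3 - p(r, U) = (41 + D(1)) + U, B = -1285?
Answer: -1508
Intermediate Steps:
p(r, U) = -30 - U (p(r, U) = 3 - ((41 - 8) + U) = 3 - (33 + U) = 3 + (-33 - U) = -30 - U)
p(68, 193) + B = (-30 - 1*193) - 1285 = (-30 - 193) - 1285 = -223 - 1285 = -1508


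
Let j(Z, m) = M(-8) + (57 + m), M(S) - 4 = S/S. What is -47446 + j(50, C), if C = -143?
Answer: -47527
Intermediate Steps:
M(S) = 5 (M(S) = 4 + S/S = 4 + 1 = 5)
j(Z, m) = 62 + m (j(Z, m) = 5 + (57 + m) = 62 + m)
-47446 + j(50, C) = -47446 + (62 - 143) = -47446 - 81 = -47527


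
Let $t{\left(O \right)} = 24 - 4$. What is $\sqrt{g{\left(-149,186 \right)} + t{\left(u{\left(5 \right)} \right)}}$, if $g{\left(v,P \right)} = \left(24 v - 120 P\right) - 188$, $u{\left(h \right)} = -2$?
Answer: $12 i \sqrt{181} \approx 161.44 i$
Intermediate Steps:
$t{\left(O \right)} = 20$
$g{\left(v,P \right)} = -188 - 120 P + 24 v$ ($g{\left(v,P \right)} = \left(- 120 P + 24 v\right) - 188 = -188 - 120 P + 24 v$)
$\sqrt{g{\left(-149,186 \right)} + t{\left(u{\left(5 \right)} \right)}} = \sqrt{\left(-188 - 22320 + 24 \left(-149\right)\right) + 20} = \sqrt{\left(-188 - 22320 - 3576\right) + 20} = \sqrt{-26084 + 20} = \sqrt{-26064} = 12 i \sqrt{181}$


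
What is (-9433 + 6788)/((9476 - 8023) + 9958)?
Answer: -2645/11411 ≈ -0.23179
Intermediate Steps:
(-9433 + 6788)/((9476 - 8023) + 9958) = -2645/(1453 + 9958) = -2645/11411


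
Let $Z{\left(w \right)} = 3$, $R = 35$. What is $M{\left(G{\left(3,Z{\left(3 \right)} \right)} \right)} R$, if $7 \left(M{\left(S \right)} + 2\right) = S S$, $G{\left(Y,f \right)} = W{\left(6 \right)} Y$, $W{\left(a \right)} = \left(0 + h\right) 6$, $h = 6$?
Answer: $58250$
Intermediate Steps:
$W{\left(a \right)} = 36$ ($W{\left(a \right)} = \left(0 + 6\right) 6 = 6 \cdot 6 = 36$)
$G{\left(Y,f \right)} = 36 Y$
$M{\left(S \right)} = -2 + \frac{S^{2}}{7}$ ($M{\left(S \right)} = -2 + \frac{S S}{7} = -2 + \frac{S^{2}}{7}$)
$M{\left(G{\left(3,Z{\left(3 \right)} \right)} \right)} R = \left(-2 + \frac{\left(36 \cdot 3\right)^{2}}{7}\right) 35 = \left(-2 + \frac{108^{2}}{7}\right) 35 = \left(-2 + \frac{1}{7} \cdot 11664\right) 35 = \left(-2 + \frac{11664}{7}\right) 35 = \frac{11650}{7} \cdot 35 = 58250$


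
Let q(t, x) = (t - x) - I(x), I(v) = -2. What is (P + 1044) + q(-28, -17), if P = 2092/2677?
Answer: 2772787/2677 ≈ 1035.8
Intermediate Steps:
q(t, x) = 2 + t - x (q(t, x) = (t - x) - 1*(-2) = (t - x) + 2 = 2 + t - x)
P = 2092/2677 (P = 2092*(1/2677) = 2092/2677 ≈ 0.78147)
(P + 1044) + q(-28, -17) = (2092/2677 + 1044) + (2 - 28 - 1*(-17)) = 2796880/2677 + (2 - 28 + 17) = 2796880/2677 - 9 = 2772787/2677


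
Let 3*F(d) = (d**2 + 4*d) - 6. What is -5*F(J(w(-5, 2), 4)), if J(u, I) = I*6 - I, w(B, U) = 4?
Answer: -790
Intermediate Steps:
J(u, I) = 5*I (J(u, I) = 6*I - I = 5*I)
F(d) = -2 + d**2/3 + 4*d/3 (F(d) = ((d**2 + 4*d) - 6)/3 = (-6 + d**2 + 4*d)/3 = -2 + d**2/3 + 4*d/3)
-5*F(J(w(-5, 2), 4)) = -5*(-2 + (5*4)**2/3 + 4*(5*4)/3) = -5*(-2 + (1/3)*20**2 + (4/3)*20) = -5*(-2 + (1/3)*400 + 80/3) = -5*(-2 + 400/3 + 80/3) = -5*158 = -790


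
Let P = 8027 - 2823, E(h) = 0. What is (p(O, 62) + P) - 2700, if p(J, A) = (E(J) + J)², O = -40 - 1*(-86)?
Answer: 4620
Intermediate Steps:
O = 46 (O = -40 + 86 = 46)
P = 5204
p(J, A) = J² (p(J, A) = (0 + J)² = J²)
(p(O, 62) + P) - 2700 = (46² + 5204) - 2700 = (2116 + 5204) - 2700 = 7320 - 2700 = 4620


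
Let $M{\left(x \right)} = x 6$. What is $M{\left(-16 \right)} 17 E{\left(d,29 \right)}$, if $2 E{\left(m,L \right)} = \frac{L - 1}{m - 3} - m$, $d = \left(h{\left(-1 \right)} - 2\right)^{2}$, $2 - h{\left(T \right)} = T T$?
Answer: $12240$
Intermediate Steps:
$h{\left(T \right)} = 2 - T^{2}$ ($h{\left(T \right)} = 2 - T T = 2 - T^{2}$)
$d = 1$ ($d = \left(\left(2 - \left(-1\right)^{2}\right) - 2\right)^{2} = \left(\left(2 - 1\right) - 2\right)^{2} = \left(1 - 2\right)^{2} = \left(-1\right)^{2} = 1$)
$E{\left(m,L \right)} = - \frac{m}{2} + \frac{-1 + L}{2 \left(-3 + m\right)}$ ($E{\left(m,L \right)} = \frac{\frac{L - 1}{m - 3} - m}{2} = \frac{\frac{-1 + L}{-3 + m} - m}{2} = \frac{- m + \frac{-1 + L}{-3 + m}}{2} = - \frac{m}{2} + \frac{-1 + L}{2 \left(-3 + m\right)}$)
$M{\left(x \right)} = 6 x$
$M{\left(-16 \right)} 17 E{\left(d,29 \right)} = 6 \left(-16\right) 17 \frac{-1 + 29 - 1^{2} + 3 \cdot 1}{2 \left(-3 + 1\right)} = - 96 \cdot 17 \frac{-1 + 29 - 1 + 3}{2 \left(-2\right)} = - 96 \cdot 17 \cdot \frac{1}{2} \left(- \frac{1}{2}\right) \left(-1 + 29 - 1 + 3\right) = - 96 \cdot 17 \cdot \frac{1}{2} \left(- \frac{1}{2}\right) 30 = - 96 \cdot 17 \left(- \frac{15}{2}\right) = \left(-96\right) \left(- \frac{255}{2}\right) = 12240$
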